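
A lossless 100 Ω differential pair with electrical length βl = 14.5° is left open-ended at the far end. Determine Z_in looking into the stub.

tan(βl) = 0.259
For an open-ended stub, Z_in = −jZ_0·cot(βl) = −jZ_0/tan(βl)

Z_in ≈ −j387 Ω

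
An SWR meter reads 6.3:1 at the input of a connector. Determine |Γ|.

|Γ| ≈ 0.726

|Γ| = (S − 1)/(S + 1) = (6.3 − 1)/(6.3 + 1) = 5.3/7.3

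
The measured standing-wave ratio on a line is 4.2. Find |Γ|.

|Γ| = (S − 1)/(S + 1) = (4.2 − 1)/(4.2 + 1) = 3.2/5.2

|Γ| ≈ 0.615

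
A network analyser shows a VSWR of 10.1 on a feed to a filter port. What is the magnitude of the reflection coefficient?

|Γ| ≈ 0.82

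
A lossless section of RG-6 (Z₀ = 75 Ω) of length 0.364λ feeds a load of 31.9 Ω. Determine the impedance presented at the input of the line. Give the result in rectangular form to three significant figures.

βl = 2π × 0.364 = 131°
tan(βl) = tan(131°) = -1.15
Z_in = Z_0·(Z_L + jZ_0·tanβl)/(Z_0 + jZ_L·tanβl)
     = 75·(31.9 − j86.2)/(75 − j36.6)

Z_in ≈ 59.7 − j57 Ω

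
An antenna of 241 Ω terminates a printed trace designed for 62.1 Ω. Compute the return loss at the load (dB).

Γ = (241 − 62.1)/(241 + 62.1) = 0.59
RL = −20·log₁₀|Γ| = −20·log₁₀(0.59)

RL ≈ 4.58 dB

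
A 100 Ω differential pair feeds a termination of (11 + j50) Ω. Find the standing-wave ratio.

Γ = (Z_L − Z_0)/(Z_L + Z_0) = (-89 + j50)/(111 + j50)
|Γ| = 102/122 = 0.839
VSWR = (1 + |Γ|)/(1 − |Γ|) = 1.84/0.161

VSWR ≈ 11.4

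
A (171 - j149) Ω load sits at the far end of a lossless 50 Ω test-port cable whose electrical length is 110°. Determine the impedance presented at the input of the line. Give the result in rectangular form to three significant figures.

Z_in ≈ 10.4 + j26.2 Ω

tan(βl) = tan(110°) = -2.75
Z_in = Z_0·(Z_L + jZ_0·tanβl)/(Z_0 + jZ_L·tanβl)
     = 50·(171 − j286)/(-359 − j470)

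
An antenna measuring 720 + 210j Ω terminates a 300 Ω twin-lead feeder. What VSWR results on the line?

VSWR ≈ 2.64

Γ = (Z_L − Z_0)/(Z_L + Z_0) = (420 + j210)/(1020 + j210)
|Γ| = 470/1040 = 0.451
VSWR = (1 + |Γ|)/(1 − |Γ|) = 1.45/0.549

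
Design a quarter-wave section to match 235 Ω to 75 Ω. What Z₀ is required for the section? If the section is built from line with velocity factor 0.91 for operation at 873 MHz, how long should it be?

Z_qwt = √(Z_0·R_L) = √(75 × 235) = √17620
λ = 0.91·c/f = 0.313 m, so l = λ/4 = 0.0782 m

Z_qwt ≈ 133 Ω; length ≈ 7.82 cm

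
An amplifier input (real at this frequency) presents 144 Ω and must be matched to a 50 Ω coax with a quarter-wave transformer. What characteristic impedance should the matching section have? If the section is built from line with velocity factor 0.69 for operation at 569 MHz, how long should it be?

Z_qwt ≈ 84.9 Ω; length ≈ 9.09 cm

Z_qwt = √(Z_0·R_L) = √(50 × 144) = √7200
λ = 0.69·c/f = 0.364 m, so l = λ/4 = 0.0909 m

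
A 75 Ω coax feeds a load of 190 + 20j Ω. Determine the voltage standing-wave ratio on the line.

Γ = (Z_L − Z_0)/(Z_L + Z_0) = (115 + j20)/(265 + j20)
|Γ| = 117/266 = 0.439
VSWR = (1 + |Γ|)/(1 − |Γ|) = 1.44/0.561

VSWR ≈ 2.57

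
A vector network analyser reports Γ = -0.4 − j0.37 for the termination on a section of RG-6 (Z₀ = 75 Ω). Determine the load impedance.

Z_L ≈ 25.1 − j26.5 Ω

Z_L = Z_0·(1 + Γ)/(1 − Γ) = 75·(0.6 − j0.37)/(1.4 + j0.37)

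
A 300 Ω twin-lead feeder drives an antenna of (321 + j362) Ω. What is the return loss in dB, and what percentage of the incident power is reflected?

RL ≈ 5.94 dB; 25.4% of incident power reflected

Γ = (21 + j362)/(621 + j362), |Γ| = 0.504
RL = −20·log₁₀(0.504) = 5.94 dB
P_refl/P_inc = |Γ|² = 0.254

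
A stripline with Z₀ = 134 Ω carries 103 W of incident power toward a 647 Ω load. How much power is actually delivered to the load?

P_delivered ≈ 58.6 W

Γ = (647 − 134)/(647 + 134) = 0.657
|Γ|² = 0.431
P_refl = |Γ|²·P_inc = 44.4 W, P_del = (1 − |Γ|²)·P_inc = 58.6 W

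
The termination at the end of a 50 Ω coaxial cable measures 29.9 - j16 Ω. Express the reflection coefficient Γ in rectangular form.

Γ = (Z_L − Z_0)/(Z_L + Z_0) = (-20.1 − j16)/(79.9 − j16)

Γ ≈ -0.203 − j0.241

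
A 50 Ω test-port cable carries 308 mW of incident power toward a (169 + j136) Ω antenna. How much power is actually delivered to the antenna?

|Γ| = |(119 + j136)/(219 + j136)| = 0.701
|Γ|² = 0.491
P_refl = |Γ|²·P_inc = 151 mW, P_del = (1 − |Γ|²)·P_inc = 157 mW

P_delivered ≈ 157 mW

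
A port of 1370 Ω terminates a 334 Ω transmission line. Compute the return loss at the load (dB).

RL ≈ 4.32 dB

Γ = (1370 − 334)/(1370 + 334) = 0.608
RL = −20·log₁₀|Γ| = −20·log₁₀(0.608)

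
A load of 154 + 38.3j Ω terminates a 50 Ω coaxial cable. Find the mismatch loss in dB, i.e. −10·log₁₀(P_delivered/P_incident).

Γ = (104 + j38.3)/(204 + j38.3), |Γ| = 0.534
|Γ|² = 0.285, so P_del/P_inc = 1 − |Γ|² = 0.715
ML = −10·log₁₀(1 − |Γ|²)

mismatch loss ≈ 1.46 dB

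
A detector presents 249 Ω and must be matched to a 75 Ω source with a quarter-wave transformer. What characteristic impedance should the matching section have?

Z_qwt = √(Z_0·R_L) = √(75 × 249) = √18680

Z_qwt ≈ 137 Ω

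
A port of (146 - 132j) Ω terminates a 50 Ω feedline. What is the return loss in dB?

Γ = (96 − j132)/(196 − j132), |Γ| = 0.691
RL = −20·log₁₀|Γ| = −20·log₁₀(0.691)

RL ≈ 3.21 dB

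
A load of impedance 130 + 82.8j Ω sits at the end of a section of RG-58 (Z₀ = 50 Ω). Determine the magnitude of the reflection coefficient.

|Γ| ≈ 0.581

Γ = (Z_L − Z_0)/(Z_L + Z_0) = (80 + j82.8)/(180 + j82.8)
|Γ| = 115/198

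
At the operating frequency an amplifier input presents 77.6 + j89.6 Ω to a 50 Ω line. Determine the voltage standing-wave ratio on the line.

VSWR ≈ 4.02

Γ = (Z_L − Z_0)/(Z_L + Z_0) = (27.6 + j89.6)/(127.6 + j89.6)
|Γ| = 93.8/156 = 0.601
VSWR = (1 + |Γ|)/(1 − |Γ|) = 1.6/0.399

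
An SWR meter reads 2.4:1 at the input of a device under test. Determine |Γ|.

|Γ| = (S − 1)/(S + 1) = (2.4 − 1)/(2.4 + 1) = 1.4/3.4

|Γ| ≈ 0.412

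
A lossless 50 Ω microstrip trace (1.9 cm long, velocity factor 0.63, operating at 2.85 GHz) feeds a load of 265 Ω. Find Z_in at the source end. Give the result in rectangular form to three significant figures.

Z_in ≈ 9.93 + j11.2 Ω

λ = v/f = 0.63·c / 2.85 GHz = 0.0663 m
βl = 2π·l/λ = 2π × 0.287 = 103°
tan(βl) = tan(103°) = -4.28
Z_in = Z_0·(Z_L + jZ_0·tanβl)/(Z_0 + jZ_L·tanβl)
     = 50·(265 − j214)/(50 − j1130)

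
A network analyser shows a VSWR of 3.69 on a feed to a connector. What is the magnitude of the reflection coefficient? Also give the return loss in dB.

|Γ| = (S − 1)/(S + 1) = (3.69 − 1)/(3.69 + 1) = 2.69/4.69
RL = −20·log₁₀|Γ| = −20·log₁₀(0.574)

|Γ| ≈ 0.574; return loss ≈ 4.83 dB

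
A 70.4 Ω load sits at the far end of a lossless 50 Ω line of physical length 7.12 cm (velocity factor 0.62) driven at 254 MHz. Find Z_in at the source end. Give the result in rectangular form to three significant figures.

Z_in ≈ 53.2 − j17.4 Ω

λ = v/f = 0.62·c / 254 MHz = 0.732 m
βl = 2π·l/λ = 2π × 0.0972 = 35°
tan(βl) = tan(35°) = 0.7
Z_in = Z_0·(Z_L + jZ_0·tanβl)/(Z_0 + jZ_L·tanβl)
     = 50·(70.4 + j35)/(50 + j49.3)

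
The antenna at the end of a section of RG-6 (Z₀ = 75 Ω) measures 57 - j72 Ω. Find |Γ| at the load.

|Γ| ≈ 0.494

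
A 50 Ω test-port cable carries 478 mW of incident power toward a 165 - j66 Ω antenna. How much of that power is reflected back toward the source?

|Γ| = |(115 − j66)/(215 − j66)| = 0.59
|Γ|² = 0.348
P_refl = |Γ|²·P_inc = 166 mW, P_del = (1 − |Γ|²)·P_inc = 312 mW

P_reflected ≈ 166 mW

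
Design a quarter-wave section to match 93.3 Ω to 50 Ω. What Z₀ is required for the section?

Z_qwt = √(Z_0·R_L) = √(50 × 93.3) = √4665

Z_qwt ≈ 68.3 Ω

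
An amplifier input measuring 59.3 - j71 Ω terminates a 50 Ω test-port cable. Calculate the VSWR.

VSWR ≈ 3.44

Γ = (Z_L − Z_0)/(Z_L + Z_0) = (9.3 − j71)/(109.3 − j71)
|Γ| = 71.6/130 = 0.549
VSWR = (1 + |Γ|)/(1 − |Γ|) = 1.55/0.451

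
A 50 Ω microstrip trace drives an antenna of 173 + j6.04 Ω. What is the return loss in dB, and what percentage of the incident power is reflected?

RL ≈ 5.16 dB; 30.5% of incident power reflected

Γ = (123 + j6.04)/(223 + j6.04), |Γ| = 0.552
RL = −20·log₁₀(0.552) = 5.16 dB
P_refl/P_inc = |Γ|² = 0.305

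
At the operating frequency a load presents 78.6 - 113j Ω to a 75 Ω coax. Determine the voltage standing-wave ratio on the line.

VSWR ≈ 3.91

Γ = (Z_L − Z_0)/(Z_L + Z_0) = (3.6 − j113)/(153.6 − j113)
|Γ| = 113/191 = 0.593
VSWR = (1 + |Γ|)/(1 − |Γ|) = 1.59/0.407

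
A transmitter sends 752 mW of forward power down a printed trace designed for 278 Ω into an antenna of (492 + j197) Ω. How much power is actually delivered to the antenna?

P_delivered ≈ 651 mW

|Γ| = |(214 + j197)/(770 + j197)| = 0.366
|Γ|² = 0.134
P_refl = |Γ|²·P_inc = 101 mW, P_del = (1 − |Γ|²)·P_inc = 651 mW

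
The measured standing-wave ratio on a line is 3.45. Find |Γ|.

|Γ| = (S − 1)/(S + 1) = (3.45 − 1)/(3.45 + 1) = 2.45/4.45

|Γ| ≈ 0.551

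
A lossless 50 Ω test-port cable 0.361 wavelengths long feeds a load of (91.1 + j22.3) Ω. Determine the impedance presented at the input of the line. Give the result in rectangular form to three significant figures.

Z_in ≈ 31.2 + j19.9 Ω

βl = 2π × 0.361 = 130°
tan(βl) = tan(130°) = -1.19
Z_in = Z_0·(Z_L + jZ_0·tanβl)/(Z_0 + jZ_L·tanβl)
     = 50·(91.1 − j37.4)/(76.6 − j109)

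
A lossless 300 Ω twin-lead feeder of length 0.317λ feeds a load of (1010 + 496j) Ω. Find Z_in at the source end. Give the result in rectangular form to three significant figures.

βl = 2π × 0.317 = 114°
tan(βl) = tan(114°) = -2.23
Z_in = Z_0·(Z_L + jZ_0·tanβl)/(Z_0 + jZ_L·tanβl)
     = 300·(1010 − j174)/(1410 − j2260)

Z_in ≈ 77 + j86.3 Ω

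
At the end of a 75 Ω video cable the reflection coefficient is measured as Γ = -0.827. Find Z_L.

Z_L = Z_0·(1 + Γ)/(1 − Γ) = 75·(0.173)/(1.83)

Z_L ≈ 7.1 Ω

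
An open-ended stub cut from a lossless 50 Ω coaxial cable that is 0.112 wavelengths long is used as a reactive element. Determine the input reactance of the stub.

βl = 2π × 0.112 = 40.3°
tan(βl) = 0.849
For an open-ended stub, Z_in = −jZ_0·cot(βl) = −jZ_0/tan(βl)

X_in ≈ -58.9 Ω (capacitive)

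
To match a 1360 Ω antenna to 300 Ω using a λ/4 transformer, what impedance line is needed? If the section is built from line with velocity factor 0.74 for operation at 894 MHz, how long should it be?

Z_qwt ≈ 639 Ω; length ≈ 6.21 cm

Z_qwt = √(Z_0·R_L) = √(300 × 1360) = √408000
λ = 0.74·c/f = 0.248 m, so l = λ/4 = 0.0621 m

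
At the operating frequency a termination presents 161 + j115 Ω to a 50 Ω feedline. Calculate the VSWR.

VSWR ≈ 4.97

Γ = (Z_L − Z_0)/(Z_L + Z_0) = (111 + j115)/(211 + j115)
|Γ| = 160/240 = 0.665
VSWR = (1 + |Γ|)/(1 − |Γ|) = 1.67/0.335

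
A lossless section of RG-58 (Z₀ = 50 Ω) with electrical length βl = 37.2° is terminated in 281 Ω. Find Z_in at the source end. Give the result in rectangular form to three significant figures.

tan(βl) = tan(37.2°) = 0.759
Z_in = Z_0·(Z_L + jZ_0·tanβl)/(Z_0 + jZ_L·tanβl)
     = 50·(281 + j38)/(50 + j213)

Z_in ≈ 23.1 − j60.5 Ω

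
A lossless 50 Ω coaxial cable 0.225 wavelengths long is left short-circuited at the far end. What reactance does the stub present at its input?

βl = 2π × 0.225 = 81°
tan(βl) = 6.31
For a short-circuited stub, Z_in = jZ_0·tan(βl)

X_in ≈ 316 Ω (inductive)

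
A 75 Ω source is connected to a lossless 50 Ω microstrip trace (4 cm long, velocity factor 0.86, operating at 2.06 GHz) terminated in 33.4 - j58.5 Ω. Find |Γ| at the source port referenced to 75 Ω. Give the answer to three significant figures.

|Γ| ≈ 0.554

λ = v/f = 0.86·c / 2.06 GHz = 0.125 m
βl = 2π·l/λ = 2π × 0.319 = 115°
tan(βl) = -2.15
Z_in = Z_0·(Z_L + jZ_0·tanβl)/(Z_0 + jZ_L·tanβl) = 43.1 + j68.8 Ω
Γ_s = (Z_in − Z_s)/(Z_in + Z_s) = (-31.9 + j68.8)/(118 + j68.8), |Γ_s| = 0.554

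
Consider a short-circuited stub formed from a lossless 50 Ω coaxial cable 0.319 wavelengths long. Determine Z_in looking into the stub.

βl = 2π × 0.319 = 115°
tan(βl) = -2.16
For a short-circuited stub, Z_in = jZ_0·tan(βl)

Z_in ≈ −j108 Ω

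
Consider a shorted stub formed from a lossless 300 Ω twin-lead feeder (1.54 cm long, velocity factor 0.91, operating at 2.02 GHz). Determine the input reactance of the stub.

λ = v/f = 0.91·c / 2.02 GHz = 0.135 m
βl = 2π·l/λ = 2π × 0.114 = 41°
tan(βl) = 0.87
For a shorted stub, Z_in = jZ_0·tan(βl)

X_in ≈ 261 Ω (inductive)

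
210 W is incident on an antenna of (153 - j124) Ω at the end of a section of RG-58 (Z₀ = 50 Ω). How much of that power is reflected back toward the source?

|Γ| = |(103 − j124)/(203 − j124)| = 0.678
|Γ|² = 0.459
P_refl = |Γ|²·P_inc = 96.4 W, P_del = (1 − |Γ|²)·P_inc = 114 W

P_reflected ≈ 96.4 W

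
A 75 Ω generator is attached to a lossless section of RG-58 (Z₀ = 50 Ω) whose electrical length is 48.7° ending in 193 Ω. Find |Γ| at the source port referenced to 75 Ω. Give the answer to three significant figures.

|Γ| ≈ 0.632

tan(βl) = 1.14
Z_in = Z_0·(Z_L + jZ_0·tanβl)/(Z_0 + jZ_L·tanβl) = 21.8 − j39 Ω
Γ_s = (Z_in − Z_s)/(Z_in + Z_s) = (-53.2 − j39)/(96.8 − j39), |Γ_s| = 0.632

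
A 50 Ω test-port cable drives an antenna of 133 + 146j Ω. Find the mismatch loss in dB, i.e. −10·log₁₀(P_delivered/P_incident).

mismatch loss ≈ 3.14 dB

Γ = (83 + j146)/(183 + j146), |Γ| = 0.717
|Γ|² = 0.515, so P_del/P_inc = 1 − |Γ|² = 0.485
ML = −10·log₁₀(1 − |Γ|²)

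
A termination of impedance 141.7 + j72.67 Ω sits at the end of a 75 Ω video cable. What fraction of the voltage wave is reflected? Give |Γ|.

|Γ| ≈ 0.432

Γ = (Z_L − Z_0)/(Z_L + Z_0) = (66.7 + j72.67)/(216.7 + j72.67)
|Γ| = 98.6/229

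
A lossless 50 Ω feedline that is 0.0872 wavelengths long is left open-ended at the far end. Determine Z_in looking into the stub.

Z_in ≈ −j81.9 Ω

βl = 2π × 0.0872 = 31.4°
tan(βl) = 0.61
For an open-ended stub, Z_in = −jZ_0·cot(βl) = −jZ_0/tan(βl)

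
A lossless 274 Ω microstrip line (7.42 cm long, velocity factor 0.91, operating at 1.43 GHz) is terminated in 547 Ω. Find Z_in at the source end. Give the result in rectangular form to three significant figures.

Z_in ≈ 244 + j180 Ω

λ = v/f = 0.91·c / 1.43 GHz = 0.191 m
βl = 2π·l/λ = 2π × 0.389 = 140°
tan(βl) = tan(140°) = -0.841
Z_in = Z_0·(Z_L + jZ_0·tanβl)/(Z_0 + jZ_L·tanβl)
     = 274·(547 − j231)/(274 − j460)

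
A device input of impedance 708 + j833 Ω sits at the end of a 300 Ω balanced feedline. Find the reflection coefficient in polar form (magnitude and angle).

Γ ≈ 0.709 ∠ 24.3°

Γ = (Z_L − Z_0)/(Z_L + Z_0) = (408 + j833)/(1008 + j833)
|Γ| = 928/1310 = 0.709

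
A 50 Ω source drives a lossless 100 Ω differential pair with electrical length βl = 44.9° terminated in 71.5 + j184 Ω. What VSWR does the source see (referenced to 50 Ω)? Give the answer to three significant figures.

VSWR ≈ 12.4

tan(βl) = 0.997
Z_in = Z_0·(Z_L + jZ_0·tanβl)/(Z_0 + jZ_L·tanβl) = 119 − j239 Ω
Γ_s = (Z_in − Z_s)/(Z_in + Z_s) = (68.5 − j239)/(169 − j239), |Γ_s| = 0.85
VSWR = (1 + |Γ_s|)/(1 − |Γ_s|)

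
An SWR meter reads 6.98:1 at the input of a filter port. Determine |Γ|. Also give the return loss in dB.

|Γ| ≈ 0.749; return loss ≈ 2.51 dB

|Γ| = (S − 1)/(S + 1) = (6.98 − 1)/(6.98 + 1) = 5.98/7.98
RL = −20·log₁₀|Γ| = −20·log₁₀(0.749)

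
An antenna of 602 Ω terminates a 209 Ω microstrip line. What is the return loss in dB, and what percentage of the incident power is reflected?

RL ≈ 6.29 dB; 23.5% of incident power reflected

Γ = (602 − 209)/(602 + 209) = 0.485
RL = −20·log₁₀(0.485) = 6.29 dB
P_refl/P_inc = |Γ|² = 0.235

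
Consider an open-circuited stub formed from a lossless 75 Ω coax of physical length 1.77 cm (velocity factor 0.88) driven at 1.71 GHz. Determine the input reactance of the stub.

X_in ≈ -85.5 Ω (capacitive)

λ = v/f = 0.88·c / 1.71 GHz = 0.154 m
βl = 2π·l/λ = 2π × 0.115 = 41.3°
tan(βl) = 0.878
For an open-circuited stub, Z_in = −jZ_0·cot(βl) = −jZ_0/tan(βl)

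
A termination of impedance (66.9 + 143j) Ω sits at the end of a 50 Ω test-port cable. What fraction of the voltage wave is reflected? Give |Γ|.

|Γ| ≈ 0.78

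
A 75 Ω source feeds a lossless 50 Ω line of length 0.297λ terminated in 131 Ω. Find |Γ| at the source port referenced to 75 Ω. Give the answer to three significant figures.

βl = 2π × 0.297 = 107°
tan(βl) = -3.29
Z_in = Z_0·(Z_L + jZ_0·tanβl)/(Z_0 + jZ_L·tanβl) = 20.6 + j12.8 Ω
Γ_s = (Z_in − Z_s)/(Z_in + Z_s) = (-54.4 + j12.8)/(95.6 + j12.8), |Γ_s| = 0.58

|Γ| ≈ 0.58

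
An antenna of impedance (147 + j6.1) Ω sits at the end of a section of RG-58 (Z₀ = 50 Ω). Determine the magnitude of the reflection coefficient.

|Γ| ≈ 0.493

Γ = (Z_L − Z_0)/(Z_L + Z_0) = (97 + j6.1)/(197 + j6.1)
|Γ| = 97.2/197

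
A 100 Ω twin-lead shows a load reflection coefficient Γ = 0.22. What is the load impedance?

Z_L ≈ 156 Ω

Z_L = Z_0·(1 + Γ)/(1 − Γ) = 100·(1.22)/(0.78)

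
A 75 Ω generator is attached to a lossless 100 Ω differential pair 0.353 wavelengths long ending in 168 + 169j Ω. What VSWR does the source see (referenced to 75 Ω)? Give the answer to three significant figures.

VSWR ≈ 3.02

βl = 2π × 0.353 = 127°
tan(βl) = -1.32
Z_in = Z_0·(Z_L + jZ_0·tanβl)/(Z_0 + jZ_L·tanβl) = 30 + j31.9 Ω
Γ_s = (Z_in − Z_s)/(Z_in + Z_s) = (-45 + j31.9)/(105 + j31.9), |Γ_s| = 0.503
VSWR = (1 + |Γ_s|)/(1 − |Γ_s|)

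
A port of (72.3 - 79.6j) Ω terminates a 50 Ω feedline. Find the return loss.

Γ = (22.3 − j79.6)/(122.3 − j79.6), |Γ| = 0.566
RL = −20·log₁₀|Γ| = −20·log₁₀(0.566)

RL ≈ 4.94 dB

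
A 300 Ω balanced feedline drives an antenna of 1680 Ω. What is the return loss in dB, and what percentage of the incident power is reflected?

RL ≈ 3.14 dB; 48.6% of incident power reflected

Γ = (1680 − 300)/(1680 + 300) = 0.697
RL = −20·log₁₀(0.697) = 3.14 dB
P_refl/P_inc = |Γ|² = 0.486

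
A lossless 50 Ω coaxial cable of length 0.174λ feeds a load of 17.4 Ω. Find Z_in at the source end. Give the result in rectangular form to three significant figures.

Z_in ≈ 56.7 + j58.5 Ω

βl = 2π × 0.174 = 62.6°
tan(βl) = tan(62.6°) = 1.93
Z_in = Z_0·(Z_L + jZ_0·tanβl)/(Z_0 + jZ_L·tanβl)
     = 50·(17.4 + j96.6)/(50 + j33.6)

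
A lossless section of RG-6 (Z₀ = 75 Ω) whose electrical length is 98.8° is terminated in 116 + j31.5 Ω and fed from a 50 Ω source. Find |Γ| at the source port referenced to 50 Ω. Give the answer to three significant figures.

tan(βl) = -6.46
Z_in = Z_0·(Z_L + jZ_0·tanβl)/(Z_0 + jZ_L·tanβl) = 43.6 − j4.6 Ω
Γ_s = (Z_in − Z_s)/(Z_in + Z_s) = (-6.37 − j4.6)/(93.6 − j4.6), |Γ_s| = 0.0839

|Γ| ≈ 0.0839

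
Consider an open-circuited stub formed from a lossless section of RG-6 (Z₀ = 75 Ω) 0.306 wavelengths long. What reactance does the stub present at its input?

βl = 2π × 0.306 = 110°
tan(βl) = -2.72
For an open-circuited stub, Z_in = −jZ_0·cot(βl) = −jZ_0/tan(βl)

X_in ≈ 27.5 Ω (inductive)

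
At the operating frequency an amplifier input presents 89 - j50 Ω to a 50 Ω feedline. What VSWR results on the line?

Γ = (Z_L − Z_0)/(Z_L + Z_0) = (39 − j50)/(139 − j50)
|Γ| = 63.4/148 = 0.429
VSWR = (1 + |Γ|)/(1 − |Γ|) = 1.43/0.571

VSWR ≈ 2.5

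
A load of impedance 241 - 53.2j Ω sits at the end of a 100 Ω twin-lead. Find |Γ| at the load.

Γ = (Z_L − Z_0)/(Z_L + Z_0) = (141 − j53.2)/(341 − j53.2)
|Γ| = 151/345

|Γ| ≈ 0.437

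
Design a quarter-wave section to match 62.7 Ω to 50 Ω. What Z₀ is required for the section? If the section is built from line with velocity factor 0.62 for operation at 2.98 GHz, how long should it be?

Z_qwt = √(Z_0·R_L) = √(50 × 62.7) = √3135
λ = 0.62·c/f = 0.0624 m, so l = λ/4 = 0.0156 m

Z_qwt ≈ 56 Ω; length ≈ 1.56 cm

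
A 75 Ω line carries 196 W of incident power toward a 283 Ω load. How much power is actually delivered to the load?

P_delivered ≈ 130 W

Γ = (283 − 75)/(283 + 75) = 0.581
|Γ|² = 0.338
P_refl = |Γ|²·P_inc = 66.2 W, P_del = (1 − |Γ|²)·P_inc = 130 W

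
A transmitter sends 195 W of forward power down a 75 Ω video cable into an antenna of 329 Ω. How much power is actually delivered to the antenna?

Γ = (329 − 75)/(329 + 75) = 0.629
|Γ|² = 0.395
P_refl = |Γ|²·P_inc = 77.1 W, P_del = (1 − |Γ|²)·P_inc = 118 W

P_delivered ≈ 118 W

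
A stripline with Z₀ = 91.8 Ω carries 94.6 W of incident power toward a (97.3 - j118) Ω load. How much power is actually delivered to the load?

|Γ| = |(5.5 − j118)/(189.1 − j118)| = 0.53
|Γ|² = 0.281
P_refl = |Γ|²·P_inc = 26.6 W, P_del = (1 − |Γ|²)·P_inc = 68 W

P_delivered ≈ 68 W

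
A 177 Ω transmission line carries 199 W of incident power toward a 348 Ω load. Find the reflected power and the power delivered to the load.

Γ = (348 − 177)/(348 + 177) = 0.326
|Γ|² = 0.106
P_refl = |Γ|²·P_inc = 21.1 W, P_del = (1 − |Γ|²)·P_inc = 178 W

P_reflected ≈ 21.1 W; P_delivered ≈ 178 W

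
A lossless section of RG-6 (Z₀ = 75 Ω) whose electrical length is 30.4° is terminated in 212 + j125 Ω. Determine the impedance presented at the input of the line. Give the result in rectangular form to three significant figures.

tan(βl) = tan(30.4°) = 0.587
Z_in = Z_0·(Z_L + jZ_0·tanβl)/(Z_0 + jZ_L·tanβl)
     = 75·(212 + j169)/(1.66 + j124)

Z_in ≈ 104 − j126 Ω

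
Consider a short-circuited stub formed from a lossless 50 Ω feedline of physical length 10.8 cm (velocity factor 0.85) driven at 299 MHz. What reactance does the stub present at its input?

X_in ≈ 51 Ω (inductive)

λ = v/f = 0.85·c / 299 MHz = 0.853 m
βl = 2π·l/λ = 2π × 0.127 = 45.6°
tan(βl) = 1.02
For a short-circuited stub, Z_in = jZ_0·tan(βl)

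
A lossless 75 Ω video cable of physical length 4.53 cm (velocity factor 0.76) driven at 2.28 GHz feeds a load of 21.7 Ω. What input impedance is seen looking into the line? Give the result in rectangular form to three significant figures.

Z_in ≈ 23.5 − j20.7 Ω

λ = v/f = 0.76·c / 2.28 GHz = 0.1 m
βl = 2π·l/λ = 2π × 0.453 = 163°
tan(βl) = tan(163°) = -0.304
Z_in = Z_0·(Z_L + jZ_0·tanβl)/(Z_0 + jZ_L·tanβl)
     = 75·(21.7 − j22.8)/(75 − j6.6)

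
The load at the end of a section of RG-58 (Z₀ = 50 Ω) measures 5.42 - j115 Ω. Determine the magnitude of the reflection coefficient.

|Γ| ≈ 0.966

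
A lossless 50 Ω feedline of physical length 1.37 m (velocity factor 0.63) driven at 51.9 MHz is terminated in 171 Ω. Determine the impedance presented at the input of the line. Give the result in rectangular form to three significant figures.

Z_in ≈ 27.3 + j42.7 Ω

λ = v/f = 0.63·c / 51.9 MHz = 3.64 m
βl = 2π·l/λ = 2π × 0.376 = 135°
tan(βl) = tan(135°) = -0.985
Z_in = Z_0·(Z_L + jZ_0·tanβl)/(Z_0 + jZ_L·tanβl)
     = 50·(171 − j49.2)/(50 − j168)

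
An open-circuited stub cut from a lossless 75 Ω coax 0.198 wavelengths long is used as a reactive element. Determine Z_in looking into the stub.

βl = 2π × 0.198 = 71.3°
tan(βl) = 2.95
For an open-circuited stub, Z_in = −jZ_0·cot(βl) = −jZ_0/tan(βl)

Z_in ≈ −j25.4 Ω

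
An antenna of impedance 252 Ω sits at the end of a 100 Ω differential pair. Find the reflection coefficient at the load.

Γ = 0.432

Γ = (Z_L − Z_0)/(Z_L + Z_0) = (252 − 100)/(252 + 100) = 152/352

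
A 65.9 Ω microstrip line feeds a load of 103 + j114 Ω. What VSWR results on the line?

VSWR ≈ 3.86

Γ = (Z_L − Z_0)/(Z_L + Z_0) = (37.1 + j114)/(168.9 + j114)
|Γ| = 120/204 = 0.588
VSWR = (1 + |Γ|)/(1 − |Γ|) = 1.59/0.412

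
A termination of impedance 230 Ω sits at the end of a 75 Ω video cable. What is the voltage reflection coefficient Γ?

Γ = 0.508

Γ = (Z_L − Z_0)/(Z_L + Z_0) = (230 − 75)/(230 + 75) = 155/305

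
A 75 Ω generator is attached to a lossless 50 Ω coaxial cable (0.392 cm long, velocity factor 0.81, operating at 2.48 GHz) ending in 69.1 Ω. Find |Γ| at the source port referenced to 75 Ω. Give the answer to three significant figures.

|Γ| ≈ 0.1

λ = v/f = 0.81·c / 2.48 GHz = 0.098 m
βl = 2π·l/λ = 2π × 0.04 = 14.4°
tan(βl) = 0.257
Z_in = Z_0·(Z_L + jZ_0·tanβl)/(Z_0 + jZ_L·tanβl) = 65.4 − j10.4 Ω
Γ_s = (Z_in − Z_s)/(Z_in + Z_s) = (-9.58 − j10.4)/(140 − j10.4), |Γ_s| = 0.1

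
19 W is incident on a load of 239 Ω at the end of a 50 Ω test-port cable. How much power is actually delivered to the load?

P_delivered ≈ 10.9 W

Γ = (239 − 50)/(239 + 50) = 0.654
|Γ|² = 0.428
P_refl = |Γ|²·P_inc = 8.13 W, P_del = (1 − |Γ|²)·P_inc = 10.9 W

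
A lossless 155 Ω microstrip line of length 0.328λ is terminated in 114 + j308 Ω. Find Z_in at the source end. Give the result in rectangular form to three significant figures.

βl = 2π × 0.328 = 118°
tan(βl) = tan(118°) = -1.87
Z_in = Z_0·(Z_L + jZ_0·tanβl)/(Z_0 + jZ_L·tanβl)
     = 155·(114 + j17.5)/(732 − j214)

Z_in ≈ 21.2 + j9.9 Ω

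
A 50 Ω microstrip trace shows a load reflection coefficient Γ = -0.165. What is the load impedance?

Z_L ≈ 35.8 Ω

Z_L = Z_0·(1 + Γ)/(1 − Γ) = 50·(0.835)/(1.17)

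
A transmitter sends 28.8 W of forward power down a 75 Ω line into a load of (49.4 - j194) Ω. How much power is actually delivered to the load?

|Γ| = |(-25.6 − j194)/(124.4 − j194)| = 0.849
|Γ|² = 0.721
P_refl = |Γ|²·P_inc = 20.8 W, P_del = (1 − |Γ|²)·P_inc = 8.04 W

P_delivered ≈ 8.04 W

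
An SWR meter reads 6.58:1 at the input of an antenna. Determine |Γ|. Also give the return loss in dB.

|Γ| = (S − 1)/(S + 1) = (6.58 − 1)/(6.58 + 1) = 5.58/7.58
RL = −20·log₁₀|Γ| = −20·log₁₀(0.736)

|Γ| ≈ 0.736; return loss ≈ 2.66 dB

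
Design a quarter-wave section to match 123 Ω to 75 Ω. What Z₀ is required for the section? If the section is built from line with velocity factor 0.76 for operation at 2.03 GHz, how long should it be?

Z_qwt ≈ 96 Ω; length ≈ 2.81 cm

Z_qwt = √(Z_0·R_L) = √(75 × 123) = √9225
λ = 0.76·c/f = 0.112 m, so l = λ/4 = 0.0281 m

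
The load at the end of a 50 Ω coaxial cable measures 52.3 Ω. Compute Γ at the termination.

Γ = (Z_L − Z_0)/(Z_L + Z_0) = (52.3 − 50)/(52.3 + 50) = 2.3/102.3

Γ = 0.0225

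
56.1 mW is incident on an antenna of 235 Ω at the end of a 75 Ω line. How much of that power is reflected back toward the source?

Γ = (235 − 75)/(235 + 75) = 0.516
|Γ|² = 0.266
P_refl = |Γ|²·P_inc = 14.9 mW, P_del = (1 − |Γ|²)·P_inc = 41.2 mW

P_reflected ≈ 14.9 mW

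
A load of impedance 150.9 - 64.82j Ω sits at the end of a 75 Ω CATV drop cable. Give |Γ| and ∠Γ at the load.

Γ = (Z_L − Z_0)/(Z_L + Z_0) = (75.9 − j64.82)/(225.9 − j64.82)
|Γ| = 99.8/235 = 0.425

Γ ≈ 0.425 ∠ -24.5°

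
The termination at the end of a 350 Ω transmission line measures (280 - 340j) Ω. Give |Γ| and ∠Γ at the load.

Γ ≈ 0.485 ∠ -73.3°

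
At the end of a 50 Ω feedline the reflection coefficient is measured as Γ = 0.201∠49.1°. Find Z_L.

Z_L = Z_0·(1 + Γ)/(1 − Γ) = 50·(1.13 + j0.152)/(0.868 − j0.152)

Z_L ≈ 61.7 + j19.5 Ω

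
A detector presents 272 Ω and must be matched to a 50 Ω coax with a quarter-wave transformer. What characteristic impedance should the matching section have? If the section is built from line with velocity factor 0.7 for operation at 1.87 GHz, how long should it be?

Z_qwt ≈ 117 Ω; length ≈ 2.81 cm

Z_qwt = √(Z_0·R_L) = √(50 × 272) = √13600
λ = 0.7·c/f = 0.112 m, so l = λ/4 = 0.0281 m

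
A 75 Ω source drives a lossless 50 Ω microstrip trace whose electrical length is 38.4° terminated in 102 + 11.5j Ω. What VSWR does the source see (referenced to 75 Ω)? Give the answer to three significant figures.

VSWR ≈ 2.04

tan(βl) = 0.793
Z_in = Z_0·(Z_L + jZ_0·tanβl)/(Z_0 + jZ_L·tanβl) = 50.6 − j37.5 Ω
Γ_s = (Z_in − Z_s)/(Z_in + Z_s) = (-24.4 − j37.5)/(126 − j37.5), |Γ_s| = 0.341
VSWR = (1 + |Γ_s|)/(1 − |Γ_s|)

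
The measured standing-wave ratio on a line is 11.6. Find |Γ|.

|Γ| = (S − 1)/(S + 1) = (11.6 − 1)/(11.6 + 1) = 10.6/12.6

|Γ| ≈ 0.841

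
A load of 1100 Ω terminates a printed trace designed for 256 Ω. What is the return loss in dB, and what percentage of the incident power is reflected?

RL ≈ 4.12 dB; 38.7% of incident power reflected

Γ = (1100 − 256)/(1100 + 256) = 0.622
RL = −20·log₁₀(0.622) = 4.12 dB
P_refl/P_inc = |Γ|² = 0.387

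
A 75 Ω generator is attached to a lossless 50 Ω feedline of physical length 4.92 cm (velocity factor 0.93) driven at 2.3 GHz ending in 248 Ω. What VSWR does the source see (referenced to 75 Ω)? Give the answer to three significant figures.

λ = v/f = 0.93·c / 2.3 GHz = 0.121 m
βl = 2π·l/λ = 2π × 0.406 = 146°
tan(βl) = -0.674
Z_in = Z_0·(Z_L + jZ_0·tanβl)/(Z_0 + jZ_L·tanβl) = 29.6 + j65.3 Ω
Γ_s = (Z_in − Z_s)/(Z_in + Z_s) = (-45.4 + j65.3)/(105 + j65.3), |Γ_s| = 0.645
VSWR = (1 + |Γ_s|)/(1 − |Γ_s|)

VSWR ≈ 4.63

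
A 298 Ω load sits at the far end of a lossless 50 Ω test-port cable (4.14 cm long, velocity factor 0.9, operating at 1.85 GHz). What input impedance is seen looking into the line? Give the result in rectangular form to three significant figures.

Z_in ≈ 8.76 + j10.4 Ω

λ = v/f = 0.9·c / 1.85 GHz = 0.146 m
βl = 2π·l/λ = 2π × 0.284 = 102°
tan(βl) = tan(102°) = -4.66
Z_in = Z_0·(Z_L + jZ_0·tanβl)/(Z_0 + jZ_L·tanβl)
     = 50·(298 − j233)/(50 − j1390)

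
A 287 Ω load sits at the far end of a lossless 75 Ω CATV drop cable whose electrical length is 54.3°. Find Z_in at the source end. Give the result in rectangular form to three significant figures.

tan(βl) = tan(54.3°) = 1.39
Z_in = Z_0·(Z_L + jZ_0·tanβl)/(Z_0 + jZ_L·tanβl)
     = 75·(287 + j104)/(75 + j399)

Z_in ≈ 28.7 − j48.5 Ω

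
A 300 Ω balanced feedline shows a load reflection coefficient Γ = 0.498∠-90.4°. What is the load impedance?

Z_L = Z_0·(1 + Γ)/(1 − Γ) = 300·(0.997 − j0.498)/(1 + j0.498)

Z_L ≈ 180 − j238 Ω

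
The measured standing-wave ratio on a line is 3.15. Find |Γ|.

|Γ| ≈ 0.518

|Γ| = (S − 1)/(S + 1) = (3.15 − 1)/(3.15 + 1) = 2.15/4.15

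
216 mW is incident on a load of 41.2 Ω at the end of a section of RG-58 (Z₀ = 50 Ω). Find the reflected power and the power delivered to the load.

Γ = (41.2 − 50)/(41.2 + 50) = -0.0965
|Γ|² = 0.00931
P_refl = |Γ|²·P_inc = 2.01 mW, P_del = (1 − |Γ|²)·P_inc = 214 mW

P_reflected ≈ 2.01 mW; P_delivered ≈ 214 mW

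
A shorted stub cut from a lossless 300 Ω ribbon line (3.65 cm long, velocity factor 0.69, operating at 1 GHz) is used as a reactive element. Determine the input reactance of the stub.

X_in ≈ 601 Ω (inductive)

λ = v/f = 0.69·c / 1 GHz = 0.207 m
βl = 2π·l/λ = 2π × 0.176 = 63.5°
tan(βl) = 2
For a shorted stub, Z_in = jZ_0·tan(βl)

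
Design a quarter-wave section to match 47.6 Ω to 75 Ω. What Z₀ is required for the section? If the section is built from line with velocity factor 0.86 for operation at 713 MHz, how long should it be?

Z_qwt ≈ 59.7 Ω; length ≈ 9.05 cm

Z_qwt = √(Z_0·R_L) = √(75 × 47.6) = √3570
λ = 0.86·c/f = 0.362 m, so l = λ/4 = 0.0905 m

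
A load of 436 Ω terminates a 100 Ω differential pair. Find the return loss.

RL ≈ 4.06 dB

Γ = (436 − 100)/(436 + 100) = 0.627
RL = −20·log₁₀|Γ| = −20·log₁₀(0.627)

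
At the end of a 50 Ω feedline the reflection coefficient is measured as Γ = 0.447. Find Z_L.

Z_L = Z_0·(1 + Γ)/(1 − Γ) = 50·(1.45)/(0.553)

Z_L ≈ 131 Ω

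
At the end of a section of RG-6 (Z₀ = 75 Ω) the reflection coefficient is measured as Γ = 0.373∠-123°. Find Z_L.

Z_L = Z_0·(1 + Γ)/(1 − Γ) = 75·(0.797 − j0.313)/(1.2 + j0.313)

Z_L ≈ 41.8 − j30.4 Ω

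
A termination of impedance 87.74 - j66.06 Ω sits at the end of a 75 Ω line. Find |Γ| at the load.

|Γ| ≈ 0.383

Γ = (Z_L − Z_0)/(Z_L + Z_0) = (12.74 − j66.06)/(162.7 − j66.06)
|Γ| = 67.3/176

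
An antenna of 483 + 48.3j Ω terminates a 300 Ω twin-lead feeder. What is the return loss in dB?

RL ≈ 12.4 dB

Γ = (183 + j48.3)/(783 + j48.3), |Γ| = 0.241
RL = −20·log₁₀|Γ| = −20·log₁₀(0.241)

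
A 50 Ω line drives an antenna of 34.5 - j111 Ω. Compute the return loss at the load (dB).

Γ = (-15.5 − j111)/(84.5 − j111), |Γ| = 0.803
RL = −20·log₁₀|Γ| = −20·log₁₀(0.803)

RL ≈ 1.9 dB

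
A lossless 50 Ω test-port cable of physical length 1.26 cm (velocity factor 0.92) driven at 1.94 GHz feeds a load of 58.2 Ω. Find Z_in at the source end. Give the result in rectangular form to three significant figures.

λ = v/f = 0.92·c / 1.94 GHz = 0.142 m
βl = 2π·l/λ = 2π × 0.0886 = 31.9°
tan(βl) = tan(31.9°) = 0.622
Z_in = Z_0·(Z_L + jZ_0·tanβl)/(Z_0 + jZ_L·tanβl)
     = 50·(58.2 + j31.1)/(50 + j36.2)

Z_in ≈ 53 − j7.24 Ω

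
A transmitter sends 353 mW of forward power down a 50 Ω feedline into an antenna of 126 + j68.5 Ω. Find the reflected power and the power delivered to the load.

P_reflected ≈ 104 mW; P_delivered ≈ 249 mW

|Γ| = |(76 + j68.5)/(176 + j68.5)| = 0.542
|Γ|² = 0.293
P_refl = |Γ|²·P_inc = 104 mW, P_del = (1 − |Γ|²)·P_inc = 249 mW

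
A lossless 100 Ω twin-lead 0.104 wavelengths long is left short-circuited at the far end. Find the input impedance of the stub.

βl = 2π × 0.104 = 37.4°
tan(βl) = 0.766
For a short-circuited stub, Z_in = jZ_0·tan(βl)

Z_in ≈ +j76.6 Ω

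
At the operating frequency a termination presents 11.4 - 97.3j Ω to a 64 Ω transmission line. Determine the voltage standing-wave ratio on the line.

VSWR ≈ 18.7

Γ = (Z_L − Z_0)/(Z_L + Z_0) = (-52.6 − j97.3)/(75.4 − j97.3)
|Γ| = 111/123 = 0.899
VSWR = (1 + |Γ|)/(1 − |Γ|) = 1.9/0.101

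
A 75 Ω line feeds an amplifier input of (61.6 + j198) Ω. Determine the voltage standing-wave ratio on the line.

VSWR ≈ 10.4

Γ = (Z_L − Z_0)/(Z_L + Z_0) = (-13.4 + j198)/(136.6 + j198)
|Γ| = 198/241 = 0.825
VSWR = (1 + |Γ|)/(1 − |Γ|) = 1.83/0.175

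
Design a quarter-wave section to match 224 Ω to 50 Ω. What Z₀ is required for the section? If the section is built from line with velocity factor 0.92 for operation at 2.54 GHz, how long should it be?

Z_qwt ≈ 106 Ω; length ≈ 2.72 cm

Z_qwt = √(Z_0·R_L) = √(50 × 224) = √11200
λ = 0.92·c/f = 0.109 m, so l = λ/4 = 0.0272 m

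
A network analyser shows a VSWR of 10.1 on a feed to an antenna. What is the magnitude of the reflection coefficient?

|Γ| ≈ 0.82

|Γ| = (S − 1)/(S + 1) = (10.1 − 1)/(10.1 + 1) = 9.1/11.1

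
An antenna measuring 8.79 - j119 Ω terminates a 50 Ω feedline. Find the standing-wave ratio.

VSWR ≈ 38.1

Γ = (Z_L − Z_0)/(Z_L + Z_0) = (-41.21 − j119)/(58.79 − j119)
|Γ| = 126/133 = 0.949
VSWR = (1 + |Γ|)/(1 − |Γ|) = 1.95/0.0512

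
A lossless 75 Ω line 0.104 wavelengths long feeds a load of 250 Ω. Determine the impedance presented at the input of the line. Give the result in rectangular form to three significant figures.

βl = 2π × 0.104 = 37.4°
tan(βl) = tan(37.4°) = 0.766
Z_in = Z_0·(Z_L + jZ_0·tanβl)/(Z_0 + jZ_L·tanβl)
     = 75·(250 + j57.4)/(75 + j191)

Z_in ≈ 52.8 − j77.3 Ω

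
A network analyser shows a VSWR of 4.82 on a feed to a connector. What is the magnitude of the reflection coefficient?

|Γ| ≈ 0.656

|Γ| = (S − 1)/(S + 1) = (4.82 − 1)/(4.82 + 1) = 3.82/5.82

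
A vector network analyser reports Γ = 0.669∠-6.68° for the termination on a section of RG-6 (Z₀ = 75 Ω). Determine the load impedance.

Z_L = Z_0·(1 + Γ)/(1 − Γ) = 75·(1.66 − j0.0778)/(0.336 + j0.0778)

Z_L ≈ 349 − j98.4 Ω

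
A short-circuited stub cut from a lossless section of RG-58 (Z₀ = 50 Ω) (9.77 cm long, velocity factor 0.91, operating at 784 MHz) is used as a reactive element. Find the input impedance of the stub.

λ = v/f = 0.91·c / 784 MHz = 0.348 m
βl = 2π·l/λ = 2π × 0.281 = 101°
tan(βl) = -5.14
For a short-circuited stub, Z_in = jZ_0·tan(βl)

Z_in ≈ −j257 Ω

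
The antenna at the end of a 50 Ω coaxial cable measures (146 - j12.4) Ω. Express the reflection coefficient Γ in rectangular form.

Γ ≈ 0.492 − j0.0321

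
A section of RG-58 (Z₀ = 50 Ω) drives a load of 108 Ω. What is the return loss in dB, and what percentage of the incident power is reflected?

RL ≈ 8.7 dB; 13.5% of incident power reflected

Γ = (108 − 50)/(108 + 50) = 0.367
RL = −20·log₁₀(0.367) = 8.7 dB
P_refl/P_inc = |Γ|² = 0.135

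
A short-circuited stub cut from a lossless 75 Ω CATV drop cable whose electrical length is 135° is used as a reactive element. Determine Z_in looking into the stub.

tan(βl) = -1
For a short-circuited stub, Z_in = jZ_0·tan(βl)

Z_in ≈ −j75 Ω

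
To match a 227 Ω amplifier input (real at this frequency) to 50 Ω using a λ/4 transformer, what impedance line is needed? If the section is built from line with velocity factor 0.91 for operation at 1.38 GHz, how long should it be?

Z_qwt = √(Z_0·R_L) = √(50 × 227) = √11350
λ = 0.91·c/f = 0.198 m, so l = λ/4 = 0.0495 m

Z_qwt ≈ 107 Ω; length ≈ 4.95 cm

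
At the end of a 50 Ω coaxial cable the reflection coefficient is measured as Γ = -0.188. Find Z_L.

Z_L ≈ 34.2 Ω

Z_L = Z_0·(1 + Γ)/(1 − Γ) = 50·(0.812)/(1.19)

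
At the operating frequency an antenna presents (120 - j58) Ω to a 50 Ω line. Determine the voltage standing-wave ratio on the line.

VSWR ≈ 3.05

Γ = (Z_L − Z_0)/(Z_L + Z_0) = (70 − j58)/(170 − j58)
|Γ| = 90.9/180 = 0.506
VSWR = (1 + |Γ|)/(1 − |Γ|) = 1.51/0.494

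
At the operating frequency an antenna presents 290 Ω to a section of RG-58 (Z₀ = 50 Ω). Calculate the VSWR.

Γ = (290 − 50)/(290 + 50) = 0.706
VSWR = (1 + 0.706)/(1 − 0.706)

VSWR ≈ 5.8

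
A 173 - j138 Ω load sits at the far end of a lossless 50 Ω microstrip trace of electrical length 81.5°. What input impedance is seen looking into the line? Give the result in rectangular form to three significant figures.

tan(βl) = tan(81.5°) = 6.69
Z_in = Z_0·(Z_L + jZ_0·tanβl)/(Z_0 + jZ_L·tanβl)
     = 50·(173 + j197)/(973 + j1160)

Z_in ≈ 8.65 − j0.195 Ω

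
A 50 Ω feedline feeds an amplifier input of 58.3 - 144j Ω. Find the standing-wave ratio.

VSWR ≈ 9.03

Γ = (Z_L − Z_0)/(Z_L + Z_0) = (8.3 − j144)/(108.3 − j144)
|Γ| = 144/180 = 0.801
VSWR = (1 + |Γ|)/(1 − |Γ|) = 1.8/0.199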